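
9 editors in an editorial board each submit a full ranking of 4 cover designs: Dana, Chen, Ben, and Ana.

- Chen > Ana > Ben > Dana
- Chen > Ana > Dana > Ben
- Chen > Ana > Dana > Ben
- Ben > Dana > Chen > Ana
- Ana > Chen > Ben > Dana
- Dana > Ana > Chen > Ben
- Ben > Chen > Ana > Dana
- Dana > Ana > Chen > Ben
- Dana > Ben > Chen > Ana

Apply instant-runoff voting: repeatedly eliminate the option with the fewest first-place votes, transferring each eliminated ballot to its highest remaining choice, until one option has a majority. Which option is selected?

Chen

Round 1: Dana 3, Chen 3, Ben 2, Ana 1. Ana has the fewest and is eliminated.
Round 2: Chen 4, Dana 3, Ben 2. Ben has the fewest and is eliminated.
Round 3: Chen 5, Dana 4. Chen has a majority.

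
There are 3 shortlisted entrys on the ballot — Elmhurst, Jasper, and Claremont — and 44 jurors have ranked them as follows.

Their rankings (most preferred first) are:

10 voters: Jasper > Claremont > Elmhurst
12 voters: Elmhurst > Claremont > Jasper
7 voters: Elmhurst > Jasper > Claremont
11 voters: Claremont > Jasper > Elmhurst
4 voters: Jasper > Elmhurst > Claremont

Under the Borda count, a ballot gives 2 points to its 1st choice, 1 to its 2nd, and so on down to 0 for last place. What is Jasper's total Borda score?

Borda scores:
  Elmhurst: 10·0 + 12·2 + 7·2 + 11·0 + 4·1 = 42
  Jasper: 10·2 + 12·0 + 7·1 + 11·1 + 4·2 = 46
  Claremont: 10·1 + 12·1 + 7·0 + 11·2 + 4·0 = 44

46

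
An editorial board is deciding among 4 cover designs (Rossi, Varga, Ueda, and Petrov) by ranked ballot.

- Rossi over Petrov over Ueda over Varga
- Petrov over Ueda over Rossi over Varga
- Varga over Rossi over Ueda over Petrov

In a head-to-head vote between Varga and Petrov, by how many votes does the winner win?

1

Ballots ranking Varga above Petrov: 1.
Ballots ranking Petrov above Varga: 2.
Petrov wins 2–1, a margin of 1.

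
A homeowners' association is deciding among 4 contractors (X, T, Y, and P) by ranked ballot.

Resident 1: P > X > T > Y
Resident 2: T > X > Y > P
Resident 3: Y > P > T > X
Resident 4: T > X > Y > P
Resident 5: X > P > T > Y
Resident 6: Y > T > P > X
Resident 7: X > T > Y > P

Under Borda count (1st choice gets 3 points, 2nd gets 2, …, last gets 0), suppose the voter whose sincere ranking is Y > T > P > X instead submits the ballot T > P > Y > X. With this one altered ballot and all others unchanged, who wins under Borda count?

T

Borda totals with the altered ballot: X 12, T 14, Y 7, P 9.
The winner is unchanged: still T.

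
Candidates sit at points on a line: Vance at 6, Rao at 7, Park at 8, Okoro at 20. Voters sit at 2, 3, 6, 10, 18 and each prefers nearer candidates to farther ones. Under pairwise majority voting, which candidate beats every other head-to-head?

Vance

With single-peaked preferences on a line, the Condorcet winner is the candidate closest to the median voter.
The median voter (position 6) is closest to Vance at 6.
Check: Vance vs Rao — voters closer to Vance: 3 of 5.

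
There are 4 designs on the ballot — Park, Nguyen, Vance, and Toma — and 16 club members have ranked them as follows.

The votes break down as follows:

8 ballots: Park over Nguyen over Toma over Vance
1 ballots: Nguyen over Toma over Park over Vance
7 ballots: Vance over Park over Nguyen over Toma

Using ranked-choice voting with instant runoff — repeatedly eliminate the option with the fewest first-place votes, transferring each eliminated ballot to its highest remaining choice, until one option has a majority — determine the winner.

Park

Round 1: Park 8, Vance 7, Nguyen 1, Toma 0. Toma has the fewest and is eliminated.
Round 2: Park 8, Vance 7, Nguyen 1. Nguyen has the fewest and is eliminated.
Round 3: Park 9, Vance 7. Park has a majority.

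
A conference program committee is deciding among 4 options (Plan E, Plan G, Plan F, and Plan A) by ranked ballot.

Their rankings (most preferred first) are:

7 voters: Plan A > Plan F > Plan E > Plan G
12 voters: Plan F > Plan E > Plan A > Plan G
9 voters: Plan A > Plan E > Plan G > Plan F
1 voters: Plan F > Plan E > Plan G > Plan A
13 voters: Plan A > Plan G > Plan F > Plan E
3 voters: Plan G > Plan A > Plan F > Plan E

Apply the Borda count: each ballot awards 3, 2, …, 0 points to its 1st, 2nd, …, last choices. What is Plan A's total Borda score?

Borda scores:
  Plan E: 7·1 + 12·2 + 9·2 + 2 + 13·0 + 3·0 = 51
  Plan G: 7·0 + 12·0 + 9·1 + 1 + 13·2 + 3·3 = 45
  Plan F: 7·2 + 12·3 + 9·0 + 3 + 13·1 + 3·1 = 69
  Plan A: 7·3 + 12·1 + 9·3 + 0 + 13·3 + 3·2 = 105

105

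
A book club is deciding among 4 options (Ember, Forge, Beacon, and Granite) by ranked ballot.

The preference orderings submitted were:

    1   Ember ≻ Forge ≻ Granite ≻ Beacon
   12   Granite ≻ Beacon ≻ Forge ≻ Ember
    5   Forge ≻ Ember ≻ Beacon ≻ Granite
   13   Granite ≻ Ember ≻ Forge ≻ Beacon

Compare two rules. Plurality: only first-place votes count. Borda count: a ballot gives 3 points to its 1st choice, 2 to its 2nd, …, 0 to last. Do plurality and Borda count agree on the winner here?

Plurality first-place counts: Ember 1, Forge 5, Beacon 0, Granite 25 → Granite.
Borda totals: Ember 39, Forge 42, Beacon 29, Granite 76 → Granite.
The two rules agree on Granite.

Yes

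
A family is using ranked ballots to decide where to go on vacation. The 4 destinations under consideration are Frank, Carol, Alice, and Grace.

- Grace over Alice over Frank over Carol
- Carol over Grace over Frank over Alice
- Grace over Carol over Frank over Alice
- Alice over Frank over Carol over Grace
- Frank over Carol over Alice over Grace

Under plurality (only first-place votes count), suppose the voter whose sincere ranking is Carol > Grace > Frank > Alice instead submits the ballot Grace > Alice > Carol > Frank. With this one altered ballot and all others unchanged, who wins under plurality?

First-place totals with the altered ballot: Frank 1, Carol 0, Alice 1, Grace 3.
The winner is unchanged: still Grace.

Grace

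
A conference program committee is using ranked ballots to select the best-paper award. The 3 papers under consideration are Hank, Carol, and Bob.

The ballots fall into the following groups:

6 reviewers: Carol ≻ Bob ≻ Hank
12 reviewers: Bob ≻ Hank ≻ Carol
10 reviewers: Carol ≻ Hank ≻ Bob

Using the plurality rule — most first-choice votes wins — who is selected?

First-place vote totals:
  Hank: 0
  Carol: 16
  Bob: 12
Carol has the most first-place votes.

Carol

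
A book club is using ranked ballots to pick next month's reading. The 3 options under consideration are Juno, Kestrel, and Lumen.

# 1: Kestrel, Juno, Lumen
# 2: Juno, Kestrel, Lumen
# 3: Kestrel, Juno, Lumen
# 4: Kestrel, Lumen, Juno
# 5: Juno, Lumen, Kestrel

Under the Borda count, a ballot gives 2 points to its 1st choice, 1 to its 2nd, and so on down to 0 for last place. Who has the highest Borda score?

Kestrel

Borda scores:
  Juno: 1 + 2 + 1 + 0 + 2 = 6
  Kestrel: 2 + 1 + 2 + 2 + 0 = 7
  Lumen: 0 + 0 + 0 + 1 + 1 = 2
Kestrel has the highest total.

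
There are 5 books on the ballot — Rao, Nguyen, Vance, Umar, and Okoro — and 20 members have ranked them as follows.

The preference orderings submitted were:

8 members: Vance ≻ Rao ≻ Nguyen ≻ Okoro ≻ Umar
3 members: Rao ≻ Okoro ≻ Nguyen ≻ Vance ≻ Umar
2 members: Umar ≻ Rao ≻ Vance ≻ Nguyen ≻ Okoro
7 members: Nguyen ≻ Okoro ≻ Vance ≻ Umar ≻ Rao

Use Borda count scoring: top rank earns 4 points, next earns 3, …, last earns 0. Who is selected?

Borda scores:
  Rao: 8·3 + 3·4 + 2·3 + 7·0 = 42
  Nguyen: 8·2 + 3·2 + 2·1 + 7·4 = 52
  Vance: 8·4 + 3·1 + 2·2 + 7·2 = 53
  Umar: 8·0 + 3·0 + 2·4 + 7·1 = 15
  Okoro: 8·1 + 3·3 + 2·0 + 7·3 = 38
Vance has the highest total.

Vance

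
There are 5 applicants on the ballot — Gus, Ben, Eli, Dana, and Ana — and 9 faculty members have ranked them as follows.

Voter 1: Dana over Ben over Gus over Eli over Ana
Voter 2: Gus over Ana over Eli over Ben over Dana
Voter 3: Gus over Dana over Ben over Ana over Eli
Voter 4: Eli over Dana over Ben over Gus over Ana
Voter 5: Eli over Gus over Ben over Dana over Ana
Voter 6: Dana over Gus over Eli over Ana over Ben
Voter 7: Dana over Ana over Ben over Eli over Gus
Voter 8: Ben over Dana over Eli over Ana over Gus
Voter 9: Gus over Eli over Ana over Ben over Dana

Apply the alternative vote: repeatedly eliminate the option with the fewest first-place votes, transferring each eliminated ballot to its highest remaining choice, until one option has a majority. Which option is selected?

Dana

Round 1: Gus 3, Dana 3, Eli 2, Ben 1, Ana 0. Ana has the fewest and is eliminated.
Round 2: Gus 3, Dana 3, Eli 2, Ben 1. Ben has the fewest and is eliminated.
Round 3: Dana 4, Gus 3, Eli 2. Eli has the fewest and is eliminated.
Round 4: Dana 5, Gus 4. Dana has a majority.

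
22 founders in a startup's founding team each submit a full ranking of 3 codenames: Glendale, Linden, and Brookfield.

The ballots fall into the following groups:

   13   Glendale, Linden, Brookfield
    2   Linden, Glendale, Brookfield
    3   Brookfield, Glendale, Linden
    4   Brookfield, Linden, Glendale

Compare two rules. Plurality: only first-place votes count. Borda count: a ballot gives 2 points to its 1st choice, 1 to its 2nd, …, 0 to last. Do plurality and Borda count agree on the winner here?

Plurality first-place counts: Glendale 13, Linden 2, Brookfield 7 → Glendale.
Borda totals: Glendale 31, Linden 21, Brookfield 14 → Glendale.
The two rules agree on Glendale.

Yes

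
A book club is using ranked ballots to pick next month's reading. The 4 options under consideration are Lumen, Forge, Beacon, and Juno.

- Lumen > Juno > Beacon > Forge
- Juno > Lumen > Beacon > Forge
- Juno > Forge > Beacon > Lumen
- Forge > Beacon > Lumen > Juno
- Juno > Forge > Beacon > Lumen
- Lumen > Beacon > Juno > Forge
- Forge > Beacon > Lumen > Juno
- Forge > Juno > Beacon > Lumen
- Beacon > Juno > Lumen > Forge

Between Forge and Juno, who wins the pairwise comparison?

Juno

Ballots ranking Forge above Juno: 3.
Ballots ranking Juno above Forge: 6.
Juno wins the head-to-head, 6–3.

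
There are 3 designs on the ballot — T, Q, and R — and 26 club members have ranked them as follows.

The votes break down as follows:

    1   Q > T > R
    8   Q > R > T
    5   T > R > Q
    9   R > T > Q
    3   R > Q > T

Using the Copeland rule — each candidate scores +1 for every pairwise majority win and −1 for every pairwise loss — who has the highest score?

Pairwise results:
  T vs Q: T wins 14–12.
  T vs R: R wins 20–6.
  Q vs R: R wins 17–9.
Copeland scores (wins − losses):
  T: 1 − 1 = 0
  Q: 0 − 2 = -2
  R: 2 − 0 = 2
R has the best Copeland score.

R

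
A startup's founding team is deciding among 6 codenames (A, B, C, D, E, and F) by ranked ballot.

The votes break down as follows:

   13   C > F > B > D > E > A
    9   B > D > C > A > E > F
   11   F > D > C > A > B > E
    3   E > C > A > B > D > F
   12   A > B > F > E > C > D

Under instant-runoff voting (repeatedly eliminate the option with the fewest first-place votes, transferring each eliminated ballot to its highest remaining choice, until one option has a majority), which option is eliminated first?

Round 1: C 13, A 12, F 11, B 9, E 3, D 0. D has the fewest and is eliminated.
Round 2: C 13, A 12, F 11, B 9, E 3. E has the fewest and is eliminated.
Round 3: C 16, A 12, F 11, B 9. B has the fewest and is eliminated.
Round 4: C 25, A 12, F 11. C has a majority.

D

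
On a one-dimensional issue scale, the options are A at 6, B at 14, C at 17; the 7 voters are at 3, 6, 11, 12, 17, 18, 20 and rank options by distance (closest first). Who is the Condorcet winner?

With single-peaked preferences on a line, the Condorcet winner is the candidate closest to the median voter.
The median voter (position 12) is closest to B at 14.
Check: B vs A — voters closer to B: 5 of 7.

B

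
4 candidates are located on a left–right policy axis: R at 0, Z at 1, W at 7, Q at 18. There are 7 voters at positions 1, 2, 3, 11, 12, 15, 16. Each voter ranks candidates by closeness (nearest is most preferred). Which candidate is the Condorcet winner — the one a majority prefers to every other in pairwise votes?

W

With single-peaked preferences on a line, the Condorcet winner is the candidate closest to the median voter.
The median voter (position 11) is closest to W at 7.
Check: W vs Q — voters closer to W: 5 of 7.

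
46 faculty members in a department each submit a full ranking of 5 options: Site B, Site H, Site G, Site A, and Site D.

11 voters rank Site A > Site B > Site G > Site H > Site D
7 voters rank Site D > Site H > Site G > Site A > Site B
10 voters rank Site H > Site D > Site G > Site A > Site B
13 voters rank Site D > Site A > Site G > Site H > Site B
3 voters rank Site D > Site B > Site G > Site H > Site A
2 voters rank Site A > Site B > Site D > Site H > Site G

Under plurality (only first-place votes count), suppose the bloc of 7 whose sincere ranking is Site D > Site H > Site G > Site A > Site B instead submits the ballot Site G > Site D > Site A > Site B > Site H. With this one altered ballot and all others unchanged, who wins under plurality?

Site D

First-place totals with the altered ballot: Site B 0, Site H 10, Site G 7, Site A 13, Site D 16.
The winner is unchanged: still Site D.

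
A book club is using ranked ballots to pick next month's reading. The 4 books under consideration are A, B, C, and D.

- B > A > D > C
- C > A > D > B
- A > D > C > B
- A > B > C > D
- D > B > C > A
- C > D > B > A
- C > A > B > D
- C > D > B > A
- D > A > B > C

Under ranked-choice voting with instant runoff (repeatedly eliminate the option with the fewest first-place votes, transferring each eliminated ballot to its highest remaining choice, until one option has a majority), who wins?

Round 1: C 4, A 2, D 2, B 1. B has the fewest and is eliminated.
Round 2: C 4, A 3, D 2. D has the fewest and is eliminated.
Round 3: C 5, A 4. C has a majority.

C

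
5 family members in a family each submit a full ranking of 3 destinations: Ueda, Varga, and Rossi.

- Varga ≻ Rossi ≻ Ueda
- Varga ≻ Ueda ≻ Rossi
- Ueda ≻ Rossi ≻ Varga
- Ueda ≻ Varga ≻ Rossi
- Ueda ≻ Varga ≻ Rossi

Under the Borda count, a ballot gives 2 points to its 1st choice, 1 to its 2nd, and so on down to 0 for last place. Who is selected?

Borda scores:
  Ueda: 0 + 1 + 2 + 2 + 2 = 7
  Varga: 2 + 2 + 0 + 1 + 1 = 6
  Rossi: 1 + 0 + 1 + 0 + 0 = 2
Ueda has the highest total.

Ueda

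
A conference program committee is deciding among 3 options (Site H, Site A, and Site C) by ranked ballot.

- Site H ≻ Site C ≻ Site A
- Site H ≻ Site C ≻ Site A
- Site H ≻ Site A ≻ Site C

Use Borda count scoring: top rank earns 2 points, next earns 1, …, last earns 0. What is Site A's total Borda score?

1

Borda scores:
  Site H: 2 + 2 + 2 = 6
  Site A: 0 + 0 + 1 = 1
  Site C: 1 + 1 + 0 = 2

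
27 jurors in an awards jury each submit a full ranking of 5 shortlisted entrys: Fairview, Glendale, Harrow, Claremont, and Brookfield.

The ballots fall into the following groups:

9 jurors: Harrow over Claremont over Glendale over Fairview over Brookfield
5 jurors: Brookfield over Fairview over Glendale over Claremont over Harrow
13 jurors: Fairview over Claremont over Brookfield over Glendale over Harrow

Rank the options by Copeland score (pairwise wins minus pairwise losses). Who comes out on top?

Fairview

Pairwise results:
  Fairview vs Glendale: Fairview wins 18–9.
  Fairview vs Harrow: Fairview wins 18–9.
  Fairview vs Claremont: Fairview wins 18–9.
  Fairview vs Brookfield: Fairview wins 22–5.
  Glendale vs Harrow: Glendale wins 18–9.
  Glendale vs Claremont: Claremont wins 22–5.
  Glendale vs Brookfield: Brookfield wins 18–9.
  Harrow vs Claremont: Claremont wins 18–9.
  Harrow vs Brookfield: Brookfield wins 18–9.
  Claremont vs Brookfield: Claremont wins 22–5.
Copeland scores (wins − losses):
  Fairview: 4 − 0 = 4
  Glendale: 1 − 3 = -2
  Harrow: 0 − 4 = -4
  Claremont: 3 − 1 = 2
  Brookfield: 2 − 2 = 0
Fairview has the best Copeland score.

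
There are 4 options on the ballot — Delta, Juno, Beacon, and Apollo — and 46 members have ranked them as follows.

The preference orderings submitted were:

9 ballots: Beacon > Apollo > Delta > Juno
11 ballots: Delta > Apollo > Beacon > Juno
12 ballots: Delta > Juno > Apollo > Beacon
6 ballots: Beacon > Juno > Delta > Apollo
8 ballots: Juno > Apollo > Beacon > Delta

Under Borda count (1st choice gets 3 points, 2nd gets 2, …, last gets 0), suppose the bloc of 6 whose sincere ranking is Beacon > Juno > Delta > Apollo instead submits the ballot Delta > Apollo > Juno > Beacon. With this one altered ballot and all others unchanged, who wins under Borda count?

Borda totals with the altered ballot: Delta 96, Juno 54, Beacon 46, Apollo 80.
The winner is unchanged: still Delta.

Delta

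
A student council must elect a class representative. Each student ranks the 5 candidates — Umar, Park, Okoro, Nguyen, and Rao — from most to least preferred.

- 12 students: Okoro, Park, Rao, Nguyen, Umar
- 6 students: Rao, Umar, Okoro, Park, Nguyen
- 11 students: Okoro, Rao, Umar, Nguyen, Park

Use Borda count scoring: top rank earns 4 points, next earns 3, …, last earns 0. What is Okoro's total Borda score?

Borda scores:
  Umar: 12·0 + 6·3 + 11·2 = 40
  Park: 12·3 + 6·1 + 11·0 = 42
  Okoro: 12·4 + 6·2 + 11·4 = 104
  Nguyen: 12·1 + 6·0 + 11·1 = 23
  Rao: 12·2 + 6·4 + 11·3 = 81

104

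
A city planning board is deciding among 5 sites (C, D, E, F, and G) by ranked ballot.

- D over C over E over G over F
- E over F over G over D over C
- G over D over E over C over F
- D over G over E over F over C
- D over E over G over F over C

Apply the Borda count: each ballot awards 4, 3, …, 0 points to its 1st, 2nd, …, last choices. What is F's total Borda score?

5

Borda scores:
  C: 3 + 0 + 1 + 0 + 0 = 4
  D: 4 + 1 + 3 + 4 + 4 = 16
  E: 2 + 4 + 2 + 2 + 3 = 13
  F: 0 + 3 + 0 + 1 + 1 = 5
  G: 1 + 2 + 4 + 3 + 2 = 12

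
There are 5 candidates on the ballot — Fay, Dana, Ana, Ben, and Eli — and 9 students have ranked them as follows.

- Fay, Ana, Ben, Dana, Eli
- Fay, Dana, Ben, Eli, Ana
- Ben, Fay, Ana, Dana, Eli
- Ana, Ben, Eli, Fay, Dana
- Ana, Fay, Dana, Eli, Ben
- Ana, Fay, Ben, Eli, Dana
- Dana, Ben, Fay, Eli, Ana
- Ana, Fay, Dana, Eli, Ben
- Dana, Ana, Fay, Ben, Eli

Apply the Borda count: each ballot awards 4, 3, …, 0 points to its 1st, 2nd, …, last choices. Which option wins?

Borda scores:
  Fay: 4 + 4 + 3 + 1 + 3 + 3 + 2 + 3 + 2 = 25
  Dana: 1 + 3 + 1 + 0 + 2 + 0 + 4 + 2 + 4 = 17
  Ana: 3 + 0 + 2 + 4 + 4 + 4 + 0 + 4 + 3 = 24
  Ben: 2 + 2 + 4 + 3 + 0 + 2 + 3 + 0 + 1 = 17
  Eli: 0 + 1 + 0 + 2 + 1 + 1 + 1 + 1 + 0 = 7
Fay has the highest total.

Fay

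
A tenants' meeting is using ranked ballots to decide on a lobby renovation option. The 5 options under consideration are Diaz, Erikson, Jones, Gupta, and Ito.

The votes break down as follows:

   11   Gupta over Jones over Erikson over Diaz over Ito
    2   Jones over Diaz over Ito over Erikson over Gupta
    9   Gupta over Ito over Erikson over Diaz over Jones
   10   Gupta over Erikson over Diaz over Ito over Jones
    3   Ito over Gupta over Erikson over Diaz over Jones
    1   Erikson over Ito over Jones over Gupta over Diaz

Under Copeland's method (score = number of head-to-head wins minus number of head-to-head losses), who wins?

Gupta

Pairwise results:
  Diaz vs Erikson: Erikson wins 34–2.
  Diaz vs Jones: Diaz wins 22–14.
  Diaz vs Gupta: Gupta wins 34–2.
  Diaz vs Ito: Diaz wins 23–13.
  Erikson vs Jones: Erikson wins 23–13.
  Erikson vs Gupta: Gupta wins 33–3.
  Erikson vs Ito: Erikson wins 22–14.
  Jones vs Gupta: Gupta wins 33–3.
  Jones vs Ito: Ito wins 23–13.
  Gupta vs Ito: Gupta wins 30–6.
Copeland scores (wins − losses):
  Diaz: 2 − 2 = 0
  Erikson: 3 − 1 = 2
  Jones: 0 − 4 = -4
  Gupta: 4 − 0 = 4
  Ito: 1 − 3 = -2
Gupta has the best Copeland score.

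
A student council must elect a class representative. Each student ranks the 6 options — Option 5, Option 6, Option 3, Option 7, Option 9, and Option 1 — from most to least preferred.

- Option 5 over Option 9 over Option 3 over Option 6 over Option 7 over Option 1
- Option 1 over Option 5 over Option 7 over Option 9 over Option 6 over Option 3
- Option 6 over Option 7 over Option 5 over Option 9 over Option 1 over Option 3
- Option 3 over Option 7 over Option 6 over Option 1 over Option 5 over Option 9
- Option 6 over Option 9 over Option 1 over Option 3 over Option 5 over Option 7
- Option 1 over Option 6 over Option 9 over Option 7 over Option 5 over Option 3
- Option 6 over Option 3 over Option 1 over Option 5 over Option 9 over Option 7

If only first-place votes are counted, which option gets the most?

First-place vote totals:
  Option 5: 1
  Option 6: 3
  Option 3: 1
  Option 7: 0
  Option 9: 0
  Option 1: 2
Option 6 has the most first-place votes.

Option 6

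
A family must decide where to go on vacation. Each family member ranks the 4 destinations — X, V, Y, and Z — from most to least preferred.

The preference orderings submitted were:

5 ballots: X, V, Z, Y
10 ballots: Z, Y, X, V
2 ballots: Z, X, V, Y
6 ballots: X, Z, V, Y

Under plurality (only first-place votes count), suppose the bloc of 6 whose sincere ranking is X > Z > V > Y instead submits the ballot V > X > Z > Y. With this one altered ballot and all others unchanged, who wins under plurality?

Z

First-place totals with the altered ballot: X 5, V 6, Y 0, Z 12.
The winner is unchanged: still Z.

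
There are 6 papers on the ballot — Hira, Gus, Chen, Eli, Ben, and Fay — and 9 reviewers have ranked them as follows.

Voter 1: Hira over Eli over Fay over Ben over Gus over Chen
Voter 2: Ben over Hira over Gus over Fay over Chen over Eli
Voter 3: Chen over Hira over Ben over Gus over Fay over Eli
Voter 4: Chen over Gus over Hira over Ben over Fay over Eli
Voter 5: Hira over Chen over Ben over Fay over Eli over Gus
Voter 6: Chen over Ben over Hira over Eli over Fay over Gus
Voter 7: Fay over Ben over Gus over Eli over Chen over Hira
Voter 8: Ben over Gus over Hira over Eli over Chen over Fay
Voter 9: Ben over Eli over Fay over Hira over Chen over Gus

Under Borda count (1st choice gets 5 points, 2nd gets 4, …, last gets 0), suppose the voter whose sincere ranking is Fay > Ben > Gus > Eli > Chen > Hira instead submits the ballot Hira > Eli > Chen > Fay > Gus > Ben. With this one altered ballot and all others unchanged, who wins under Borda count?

Hira

Borda totals with the altered ballot: Hira 34, Gus 15, Chen 25, Eli 17, Ben 29, Fay 15.
The switch changes the winner from Ben to Hira.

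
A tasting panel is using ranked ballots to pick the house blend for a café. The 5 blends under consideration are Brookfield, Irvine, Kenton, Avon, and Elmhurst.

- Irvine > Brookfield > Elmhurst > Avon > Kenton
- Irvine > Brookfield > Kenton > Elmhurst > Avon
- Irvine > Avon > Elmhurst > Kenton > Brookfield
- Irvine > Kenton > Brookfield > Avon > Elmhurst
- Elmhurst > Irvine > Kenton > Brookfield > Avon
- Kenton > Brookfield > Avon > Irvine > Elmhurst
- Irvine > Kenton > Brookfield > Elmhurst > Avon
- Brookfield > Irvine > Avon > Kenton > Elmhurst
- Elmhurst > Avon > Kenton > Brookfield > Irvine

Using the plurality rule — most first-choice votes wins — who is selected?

Irvine

First-place vote totals:
  Brookfield: 1
  Irvine: 5
  Kenton: 1
  Avon: 0
  Elmhurst: 2
Irvine has the most first-place votes.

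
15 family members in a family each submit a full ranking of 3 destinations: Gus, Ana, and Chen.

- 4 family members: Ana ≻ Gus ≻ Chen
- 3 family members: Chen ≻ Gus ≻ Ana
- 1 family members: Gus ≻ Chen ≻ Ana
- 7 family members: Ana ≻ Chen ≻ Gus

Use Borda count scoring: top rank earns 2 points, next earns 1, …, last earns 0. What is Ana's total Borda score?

Borda scores:
  Gus: 4·1 + 3·1 + 2 + 7·0 = 9
  Ana: 4·2 + 3·0 + 0 + 7·2 = 22
  Chen: 4·0 + 3·2 + 1 + 7·1 = 14

22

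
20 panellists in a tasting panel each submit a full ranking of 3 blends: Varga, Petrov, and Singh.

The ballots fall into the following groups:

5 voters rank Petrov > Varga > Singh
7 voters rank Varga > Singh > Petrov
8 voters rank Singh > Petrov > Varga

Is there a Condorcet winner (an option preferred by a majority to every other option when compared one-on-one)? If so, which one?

None — there is no Condorcet winner

Head-to-head results (20 voters total):
Varga vs Petrov: Petrov wins 13–7.
Varga vs Singh: Varga wins 12–8.
Petrov vs Singh: Singh wins 15–5.
No candidate beats all others: Varga beats Singh beats Petrov beats Varga, a majority cycle.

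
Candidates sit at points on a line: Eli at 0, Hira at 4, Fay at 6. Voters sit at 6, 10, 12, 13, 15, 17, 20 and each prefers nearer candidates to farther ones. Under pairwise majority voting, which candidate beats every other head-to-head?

With single-peaked preferences on a line, the Condorcet winner is the candidate closest to the median voter.
The median voter (position 13) is closest to Fay at 6.
Check: Fay vs Hira — voters closer to Fay: 7 of 7.

Fay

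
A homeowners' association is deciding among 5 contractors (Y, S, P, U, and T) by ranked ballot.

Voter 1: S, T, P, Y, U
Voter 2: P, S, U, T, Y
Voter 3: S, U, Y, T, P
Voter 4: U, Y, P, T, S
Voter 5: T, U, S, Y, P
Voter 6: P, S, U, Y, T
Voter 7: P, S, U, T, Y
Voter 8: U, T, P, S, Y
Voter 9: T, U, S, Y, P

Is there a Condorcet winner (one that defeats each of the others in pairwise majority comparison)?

No

Head-to-head results (9 voters total):
Y vs S: S wins 8–1.
Y vs P: P wins 5–4.
Y vs U: U wins 8–1.
Y vs T: T wins 6–3.
S vs P: P wins 5–4.
S vs U: S wins 5–4.
S vs T: S wins 5–4.
P vs U: U wins 5–4.
P vs T: T wins 5–4.
U vs T: U wins 6–3.
No candidate beats all others: S beats U beats P beats S, a majority cycle.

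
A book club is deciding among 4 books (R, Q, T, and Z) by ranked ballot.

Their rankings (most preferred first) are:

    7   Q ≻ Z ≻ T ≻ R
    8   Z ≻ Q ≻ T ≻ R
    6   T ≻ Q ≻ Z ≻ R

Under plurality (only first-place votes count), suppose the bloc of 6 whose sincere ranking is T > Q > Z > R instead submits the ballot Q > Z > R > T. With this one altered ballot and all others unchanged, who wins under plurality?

First-place totals with the altered ballot: R 0, Q 13, T 0, Z 8.
The switch changes the winner from Z to Q.

Q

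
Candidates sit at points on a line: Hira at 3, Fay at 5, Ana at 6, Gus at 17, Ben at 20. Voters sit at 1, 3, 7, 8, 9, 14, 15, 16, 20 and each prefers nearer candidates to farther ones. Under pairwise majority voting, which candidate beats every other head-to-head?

With single-peaked preferences on a line, the Condorcet winner is the candidate closest to the median voter.
The median voter (position 9) is closest to Ana at 6.
Check: Ana vs Ben — voters closer to Ana: 5 of 9.

Ana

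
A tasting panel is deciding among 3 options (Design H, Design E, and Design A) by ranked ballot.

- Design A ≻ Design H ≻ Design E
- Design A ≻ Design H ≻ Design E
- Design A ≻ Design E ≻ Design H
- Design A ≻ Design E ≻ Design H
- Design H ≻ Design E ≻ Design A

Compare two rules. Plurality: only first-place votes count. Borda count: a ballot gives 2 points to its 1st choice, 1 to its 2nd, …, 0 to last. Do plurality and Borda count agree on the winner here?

Yes

Plurality first-place counts: Design H 1, Design E 0, Design A 4 → Design A.
Borda totals: Design H 4, Design E 3, Design A 8 → Design A.
The two rules agree on Design A.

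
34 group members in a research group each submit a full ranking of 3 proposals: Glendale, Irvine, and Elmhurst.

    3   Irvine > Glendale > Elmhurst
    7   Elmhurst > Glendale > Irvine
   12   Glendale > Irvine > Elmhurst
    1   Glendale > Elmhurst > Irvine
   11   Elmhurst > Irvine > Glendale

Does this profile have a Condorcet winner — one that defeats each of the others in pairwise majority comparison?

Head-to-head results (34 voters total):
Glendale vs Irvine: Glendale wins 20–14.
Glendale vs Elmhurst: Elmhurst wins 18–16.
Irvine vs Elmhurst: Elmhurst wins 19–15.
Elmhurst beats each rival — Glendale (18–16), Irvine (19–15) — so Elmhurst is the Condorcet winner.

Yes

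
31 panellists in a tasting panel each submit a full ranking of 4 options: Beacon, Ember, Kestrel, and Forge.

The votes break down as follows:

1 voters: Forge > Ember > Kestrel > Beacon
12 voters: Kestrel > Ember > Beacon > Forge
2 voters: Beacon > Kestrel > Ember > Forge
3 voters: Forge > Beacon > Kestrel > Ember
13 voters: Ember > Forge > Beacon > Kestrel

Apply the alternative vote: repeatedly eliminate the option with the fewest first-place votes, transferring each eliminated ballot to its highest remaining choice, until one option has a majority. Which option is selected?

Kestrel

Round 1: Ember 13, Kestrel 12, Forge 4, Beacon 2. Beacon has the fewest and is eliminated.
Round 2: Kestrel 14, Ember 13, Forge 4. Forge has the fewest and is eliminated.
Round 3: Kestrel 17, Ember 14. Kestrel has a majority.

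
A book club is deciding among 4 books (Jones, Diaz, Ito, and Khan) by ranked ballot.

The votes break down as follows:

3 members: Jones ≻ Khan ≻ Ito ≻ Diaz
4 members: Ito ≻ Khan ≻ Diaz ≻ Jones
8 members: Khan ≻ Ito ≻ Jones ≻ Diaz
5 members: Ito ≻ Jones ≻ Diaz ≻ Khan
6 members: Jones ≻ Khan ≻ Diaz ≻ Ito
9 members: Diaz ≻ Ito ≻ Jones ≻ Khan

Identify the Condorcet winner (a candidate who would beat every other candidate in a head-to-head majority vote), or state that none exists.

Ito

Head-to-head results (35 voters total):
Jones vs Diaz: Jones wins 22–13.
Jones vs Ito: Ito wins 26–9.
Jones vs Khan: Jones wins 23–12.
Diaz vs Ito: Ito wins 20–15.
Diaz vs Khan: Khan wins 21–14.
Ito vs Khan: Ito wins 18–17.
Ito beats each rival — Jones (26–9), Diaz (20–15), Khan (18–17) — so Ito is the Condorcet winner.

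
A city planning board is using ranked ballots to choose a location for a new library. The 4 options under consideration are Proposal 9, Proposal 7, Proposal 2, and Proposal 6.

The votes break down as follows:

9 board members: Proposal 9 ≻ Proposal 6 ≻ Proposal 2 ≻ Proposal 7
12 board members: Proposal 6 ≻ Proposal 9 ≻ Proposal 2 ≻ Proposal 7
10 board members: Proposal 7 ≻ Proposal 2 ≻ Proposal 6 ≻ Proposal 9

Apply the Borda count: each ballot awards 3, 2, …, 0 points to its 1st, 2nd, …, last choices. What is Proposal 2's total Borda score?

Borda scores:
  Proposal 9: 9·3 + 12·2 + 10·0 = 51
  Proposal 7: 9·0 + 12·0 + 10·3 = 30
  Proposal 2: 9·1 + 12·1 + 10·2 = 41
  Proposal 6: 9·2 + 12·3 + 10·1 = 64

41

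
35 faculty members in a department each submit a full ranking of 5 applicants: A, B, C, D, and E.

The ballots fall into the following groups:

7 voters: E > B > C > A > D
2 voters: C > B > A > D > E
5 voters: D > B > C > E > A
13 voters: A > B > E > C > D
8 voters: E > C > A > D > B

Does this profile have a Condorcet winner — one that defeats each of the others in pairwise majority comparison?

No

Head-to-head results (35 voters total):
A vs B: A wins 21–14.
A vs C: C wins 22–13.
A vs D: A wins 30–5.
A vs E: E wins 20–15.
B vs C: B wins 25–10.
B vs D: B wins 22–13.
B vs E: B wins 20–15.
C vs D: C wins 30–5.
C vs E: E wins 28–7.
D vs E: E wins 28–7.
No candidate beats all others: A beats B beats C beats A, a majority cycle.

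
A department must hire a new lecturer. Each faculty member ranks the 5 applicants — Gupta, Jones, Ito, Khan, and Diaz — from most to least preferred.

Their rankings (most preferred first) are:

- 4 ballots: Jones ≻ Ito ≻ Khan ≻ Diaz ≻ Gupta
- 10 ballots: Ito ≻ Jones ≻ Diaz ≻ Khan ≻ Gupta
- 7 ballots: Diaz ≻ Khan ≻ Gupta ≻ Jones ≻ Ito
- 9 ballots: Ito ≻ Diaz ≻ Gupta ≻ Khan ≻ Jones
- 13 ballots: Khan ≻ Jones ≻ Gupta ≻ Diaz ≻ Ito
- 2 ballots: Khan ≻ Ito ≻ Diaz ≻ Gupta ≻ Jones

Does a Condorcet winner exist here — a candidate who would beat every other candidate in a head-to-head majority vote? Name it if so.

No Condorcet winner

Head-to-head results (45 voters total):
Gupta vs Jones: Jones wins 27–18.
Gupta vs Ito: Ito wins 25–20.
Gupta vs Khan: Khan wins 36–9.
Gupta vs Diaz: Diaz wins 32–13.
Jones vs Ito: Jones wins 24–21.
Jones vs Khan: Khan wins 31–14.
Jones vs Diaz: Jones wins 27–18.
Ito vs Khan: Ito wins 23–22.
Ito vs Diaz: Ito wins 25–20.
Khan vs Diaz: Diaz wins 26–19.
No candidate beats all others: Jones beats Ito beats Khan beats Jones, a majority cycle.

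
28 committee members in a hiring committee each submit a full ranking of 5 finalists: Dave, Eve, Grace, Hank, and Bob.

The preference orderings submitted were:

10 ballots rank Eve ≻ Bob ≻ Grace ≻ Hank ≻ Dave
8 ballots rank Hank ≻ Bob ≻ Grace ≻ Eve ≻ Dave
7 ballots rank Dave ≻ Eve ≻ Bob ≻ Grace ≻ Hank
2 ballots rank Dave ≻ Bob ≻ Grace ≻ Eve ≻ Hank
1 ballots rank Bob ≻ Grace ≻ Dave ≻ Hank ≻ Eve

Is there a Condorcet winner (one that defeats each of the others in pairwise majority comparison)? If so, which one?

Eve

Head-to-head results (28 voters total):
Dave vs Eve: Eve wins 18–10.
Dave vs Grace: Grace wins 19–9.
Dave vs Hank: Hank wins 18–10.
Dave vs Bob: Bob wins 19–9.
Eve vs Grace: Eve wins 17–11.
Eve vs Hank: Eve wins 19–9.
Eve vs Bob: Eve wins 17–11.
Grace vs Hank: Grace wins 20–8.
Grace vs Bob: Bob wins 28–0.
Hank vs Bob: Bob wins 20–8.
Eve beats each rival — Dave (18–10), Grace (17–11), Hank (19–9), Bob (17–11) — so Eve is the Condorcet winner.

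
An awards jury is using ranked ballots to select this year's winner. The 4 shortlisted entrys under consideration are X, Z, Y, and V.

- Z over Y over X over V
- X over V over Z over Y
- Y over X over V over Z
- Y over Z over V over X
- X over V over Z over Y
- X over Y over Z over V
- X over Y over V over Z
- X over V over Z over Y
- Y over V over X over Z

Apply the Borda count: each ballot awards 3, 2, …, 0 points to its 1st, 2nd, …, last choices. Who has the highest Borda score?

X

Borda scores:
  X: 1 + 3 + 2 + 0 + 3 + 3 + 3 + 3 + 1 = 19
  Z: 3 + 1 + 0 + 2 + 1 + 1 + 0 + 1 + 0 = 9
  Y: 2 + 0 + 3 + 3 + 0 + 2 + 2 + 0 + 3 = 15
  V: 0 + 2 + 1 + 1 + 2 + 0 + 1 + 2 + 2 = 11
X has the highest total.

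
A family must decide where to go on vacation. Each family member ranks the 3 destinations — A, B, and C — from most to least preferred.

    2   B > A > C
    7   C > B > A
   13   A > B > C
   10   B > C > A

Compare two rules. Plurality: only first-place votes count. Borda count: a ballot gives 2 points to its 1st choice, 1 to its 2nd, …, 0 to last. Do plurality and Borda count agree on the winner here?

No

Plurality first-place counts: A 13, B 12, C 7 → A.
Borda totals: A 28, B 44, C 24 → B.
The two rules disagree: plurality picks A, Borda picks B.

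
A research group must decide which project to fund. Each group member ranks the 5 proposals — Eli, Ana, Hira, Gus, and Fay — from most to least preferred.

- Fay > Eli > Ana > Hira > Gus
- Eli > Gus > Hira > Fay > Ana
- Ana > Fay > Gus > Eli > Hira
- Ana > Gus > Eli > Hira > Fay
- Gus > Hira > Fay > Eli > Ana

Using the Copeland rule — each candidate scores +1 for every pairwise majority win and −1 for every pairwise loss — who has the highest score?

Gus

Pairwise results:
  Eli vs Ana: Eli wins 3–2.
  Eli vs Hira: Eli wins 4–1.
  Eli vs Gus: Gus wins 3–2.
  Eli vs Fay: Fay wins 3–2.
  Ana vs Hira: Ana wins 3–2.
  Ana vs Gus: Ana wins 3–2.
  Ana vs Fay: Fay wins 3–2.
  Hira vs Gus: Gus wins 4–1.
  Hira vs Fay: Hira wins 3–2.
  Gus vs Fay: Gus wins 3–2.
Copeland scores (wins − losses):
  Eli: 2 − 2 = 0
  Ana: 2 − 2 = 0
  Hira: 1 − 3 = -2
  Gus: 3 − 1 = 2
  Fay: 2 − 2 = 0
Gus has the best Copeland score.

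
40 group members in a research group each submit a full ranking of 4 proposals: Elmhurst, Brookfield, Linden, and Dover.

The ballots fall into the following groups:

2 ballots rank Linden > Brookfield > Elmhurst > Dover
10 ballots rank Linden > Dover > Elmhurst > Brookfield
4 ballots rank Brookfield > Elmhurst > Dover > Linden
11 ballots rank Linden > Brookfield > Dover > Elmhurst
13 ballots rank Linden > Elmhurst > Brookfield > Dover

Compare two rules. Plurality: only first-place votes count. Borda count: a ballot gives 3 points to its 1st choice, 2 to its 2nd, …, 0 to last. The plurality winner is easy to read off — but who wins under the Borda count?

Linden

Plurality first-place counts: Elmhurst 0, Brookfield 4, Linden 36, Dover 0 → Linden.
Borda totals: Elmhurst 46, Brookfield 51, Linden 108, Dover 35 → Linden.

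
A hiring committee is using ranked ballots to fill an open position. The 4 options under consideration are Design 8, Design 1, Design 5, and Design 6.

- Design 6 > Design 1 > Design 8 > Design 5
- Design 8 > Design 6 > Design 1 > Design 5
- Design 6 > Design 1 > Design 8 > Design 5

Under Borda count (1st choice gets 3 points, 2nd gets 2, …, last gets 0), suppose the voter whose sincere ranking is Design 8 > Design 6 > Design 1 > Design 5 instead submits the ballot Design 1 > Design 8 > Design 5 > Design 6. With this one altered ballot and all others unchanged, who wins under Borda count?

Design 1

Borda totals with the altered ballot: Design 8 4, Design 1 7, Design 5 1, Design 6 6.
The switch changes the winner from Design 6 to Design 1.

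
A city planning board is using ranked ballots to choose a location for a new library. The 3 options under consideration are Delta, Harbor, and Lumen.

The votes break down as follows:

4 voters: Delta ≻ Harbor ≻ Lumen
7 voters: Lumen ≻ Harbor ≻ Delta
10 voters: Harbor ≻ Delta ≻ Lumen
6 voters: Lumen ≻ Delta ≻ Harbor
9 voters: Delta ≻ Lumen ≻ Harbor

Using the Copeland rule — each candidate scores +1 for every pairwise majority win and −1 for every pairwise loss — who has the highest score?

Pairwise results:
  Delta vs Harbor: Delta wins 19–17.
  Delta vs Lumen: Delta wins 23–13.
  Harbor vs Lumen: Lumen wins 22–14.
Copeland scores (wins − losses):
  Delta: 2 − 0 = 2
  Harbor: 0 − 2 = -2
  Lumen: 1 − 1 = 0
Delta has the best Copeland score.

Delta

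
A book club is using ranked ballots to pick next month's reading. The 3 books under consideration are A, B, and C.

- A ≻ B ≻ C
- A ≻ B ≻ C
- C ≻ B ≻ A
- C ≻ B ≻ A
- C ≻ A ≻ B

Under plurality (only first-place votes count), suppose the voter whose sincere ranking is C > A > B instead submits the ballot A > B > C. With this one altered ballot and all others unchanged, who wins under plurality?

First-place totals with the altered ballot: A 3, B 0, C 2.
The switch changes the winner from C to A.

A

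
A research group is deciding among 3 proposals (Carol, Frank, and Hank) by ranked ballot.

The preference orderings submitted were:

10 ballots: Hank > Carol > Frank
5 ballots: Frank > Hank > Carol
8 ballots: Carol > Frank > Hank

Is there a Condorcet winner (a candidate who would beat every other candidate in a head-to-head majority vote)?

No

Head-to-head results (23 voters total):
Carol vs Frank: Carol wins 18–5.
Carol vs Hank: Hank wins 15–8.
Frank vs Hank: Frank wins 13–10.
No candidate beats all others: Carol beats Frank beats Hank beats Carol, a majority cycle.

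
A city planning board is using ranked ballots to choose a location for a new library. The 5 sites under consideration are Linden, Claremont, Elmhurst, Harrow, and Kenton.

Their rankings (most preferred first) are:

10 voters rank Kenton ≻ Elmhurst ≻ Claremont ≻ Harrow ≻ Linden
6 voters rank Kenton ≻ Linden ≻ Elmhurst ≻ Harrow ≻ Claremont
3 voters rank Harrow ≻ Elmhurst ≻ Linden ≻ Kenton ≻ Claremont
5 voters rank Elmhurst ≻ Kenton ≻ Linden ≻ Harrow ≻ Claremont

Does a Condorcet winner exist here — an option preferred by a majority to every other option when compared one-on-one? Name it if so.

Kenton

Head-to-head results (24 voters total):
Linden vs Claremont: Linden wins 14–10.
Linden vs Elmhurst: Elmhurst wins 18–6.
Linden vs Harrow: Harrow wins 13–11.
Linden vs Kenton: Kenton wins 21–3.
Claremont vs Elmhurst: Elmhurst wins 24–0.
Claremont vs Harrow: Harrow wins 14–10.
Claremont vs Kenton: Kenton wins 24–0.
Elmhurst vs Harrow: Elmhurst wins 21–3.
Elmhurst vs Kenton: Kenton wins 16–8.
Harrow vs Kenton: Kenton wins 21–3.
Kenton beats each rival — Linden (21–3), Claremont (24–0), Elmhurst (16–8), Harrow (21–3) — so Kenton is the Condorcet winner.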